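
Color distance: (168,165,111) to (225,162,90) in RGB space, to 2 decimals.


d = √[(R₁-R₂)² + (G₁-G₂)² + (B₁-B₂)²]
d = √[(168-225)² + (165-162)² + (111-90)²]
d = √[3249 + 9 + 441]
d = √3699
d ≈ 60.82


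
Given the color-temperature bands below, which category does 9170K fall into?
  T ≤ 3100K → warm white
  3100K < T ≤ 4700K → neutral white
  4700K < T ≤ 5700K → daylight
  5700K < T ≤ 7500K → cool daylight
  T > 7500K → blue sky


Temperature: 9170K
9170K > 7500K → blue sky
Classification: blue sky


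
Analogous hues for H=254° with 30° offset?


Base hue: 254°
Left analog: (254 - 30) mod 360 = 224°
Right analog: (254 + 30) mod 360 = 284°
Analogous hues = 224° and 284°


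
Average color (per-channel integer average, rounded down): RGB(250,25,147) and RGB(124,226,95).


Midpoint: each channel = ⌊(C₁+C₂)/2⌋
R: ⌊(250+124)/2⌋ = 187
G: ⌊(25+226)/2⌋ = 125
B: ⌊(147+95)/2⌋ = 121
= RGB(187, 125, 121)


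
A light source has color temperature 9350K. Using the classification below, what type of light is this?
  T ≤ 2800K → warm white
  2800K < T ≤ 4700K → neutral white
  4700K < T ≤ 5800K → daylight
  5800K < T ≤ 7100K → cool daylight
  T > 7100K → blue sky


Temperature: 9350K
9350K > 7100K → blue sky
Classification: blue sky


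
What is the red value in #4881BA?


Color: #4881BA
R = 48 = 72
G = 81 = 129
B = BA = 186
Red = 72


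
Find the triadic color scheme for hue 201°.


Triadic: equally spaced at 120° intervals
H1 = 201°
H2 = (201 + 120) mod 360 = 321°
H3 = (201 + 240) mod 360 = 81°
Triadic = 201°, 321°, 81°


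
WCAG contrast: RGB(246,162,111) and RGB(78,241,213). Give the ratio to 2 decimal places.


Linearize each sRGB channel c=v/255: c/12.92 if c ≤ 0.04045 else ((c+0.055)/1.055)^2.4
L = 0.2126×R_lin + 0.7152×G_lin + 0.0722×B_lin
Color 1 (246,162,111):
  R=246: 246/255≈0.9647 > 0.04045 → ((0.9647+0.055)/1.055)^2.4 ≈ 0.92158
  G=162: 162/255≈0.6353 > 0.04045 → ((0.6353+0.055)/1.055)^2.4 ≈ 0.36131
  B=111: 111/255≈0.4353 > 0.04045 → ((0.4353+0.055)/1.055)^2.4 ≈ 0.15896
  L1 = 0.2126×0.92158 + 0.7152×0.36131 + 0.0722×0.15896 ≈ 0.46581
Color 2 (78,241,213):
  R=78: 78/255≈0.3059 > 0.04045 → ((0.3059+0.055)/1.055)^2.4 ≈ 0.07619
  G=241: 241/255≈0.9451 > 0.04045 → ((0.9451+0.055)/1.055)^2.4 ≈ 0.87962
  B=213: 213/255≈0.8353 > 0.04045 → ((0.8353+0.055)/1.055)^2.4 ≈ 0.66539
  L2 = 0.2126×0.07619 + 0.7152×0.87962 + 0.0722×0.66539 ≈ 0.69334
Lighter = 0.69334, Darker = 0.46581
Ratio = (L_lighter + 0.05) / (L_darker + 0.05)
Ratio = (0.69334 + 0.05) / (0.46581 + 0.05) = 0.74334 / 0.51581 ≈ 1.4411
Ratio ≈ 1.44:1


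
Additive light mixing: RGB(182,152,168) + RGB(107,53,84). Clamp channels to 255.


Additive: each channel = min(255, C₁+C₂)
R: 182+107 = 289 → 255
G: 152+53 = 205 → 205
B: 168+84 = 252 → 252
= RGB(255, 205, 252)


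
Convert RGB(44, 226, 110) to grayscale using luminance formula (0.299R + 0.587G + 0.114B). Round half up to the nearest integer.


Gray = 0.299×R + 0.587×G + 0.114×B
Gray = 0.299×44 + 0.587×226 + 0.114×110
Gray = 13.156 + 132.662 + 12.540
Gray = 158.358 → round half up → 158
Gray = 158


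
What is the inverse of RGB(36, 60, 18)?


Invert: (255-R, 255-G, 255-B)
R: 255-36 = 219
G: 255-60 = 195
B: 255-18 = 237
= RGB(219, 195, 237)


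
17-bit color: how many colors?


Colors = 2^bits = 2^17
= 131,072 colors


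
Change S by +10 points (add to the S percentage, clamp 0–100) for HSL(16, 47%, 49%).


Original S = 47%
Adjustment = +10 percentage points
New S = 47 + (10) = 57
Clamp to [0, 100] → 57
= HSL(16°, 57%, 49%)


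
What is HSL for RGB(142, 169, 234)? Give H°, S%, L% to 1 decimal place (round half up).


Normalize: R'=142/255≈0.5569, G'=169/255≈0.6627, B'=234/255≈0.9176
Max=234/255, Min=142/255, Δ=Max-Min=92/255
L = (Max+Min)/2 = (234+142)/510 = 376/510 = 0.73725… → L = 73.7%
L > 0.5 → S = Δ/(2-Max-Min) = 92/(510-234-142) = 92/134 = 0.68656… → S = 68.7%
(the 1/255 factors cancel in S and H, so raw channel differences can be used)
Max is B' → H = 60 × ((R-G)/Δ + 4) = 60 × ((142-169)/92 + 4)
  -27/92 + 4 = -0.2934… + 4 = 3.7065…
  H = 60 × 3.7065… = 222.391…° → H = 222.4°
= HSL(222.4°, 68.7%, 73.7%)


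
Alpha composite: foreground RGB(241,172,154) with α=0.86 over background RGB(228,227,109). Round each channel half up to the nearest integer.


C = α×F + (1-α)×B, with 1-α = 0.14
R: 0.86×241 + 0.14×228 = 207.26 + 31.92 = 239.18 → 239
G: 0.86×172 + 0.14×227 = 147.92 + 31.78 = 179.70 → 180
B: 0.86×154 + 0.14×109 = 132.44 + 15.26 = 147.70 → 148
= RGB(239, 180, 148)


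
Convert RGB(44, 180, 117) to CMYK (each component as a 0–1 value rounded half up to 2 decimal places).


R'=44/255≈0.1725, G'=180/255≈0.7059, B'=117/255≈0.4588
K = 1 - max(R',G',B') = 1 - 180/255 = 75/255 = 0.29411… → 0.29
(1-R'-K)/(1-K) simplifies to (max-R)/max with max = 180:
C = (180-44)/180 = 136/180 = 0.75555… → 0.76
M = (180-180)/180 = 0/180 = 0 → 0.00
Y = (180-117)/180 = 63/180 = 0.35 → 0.35
= CMYK(0.76, 0.00, 0.35, 0.29)


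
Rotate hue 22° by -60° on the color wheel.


New hue = (H + rotation) mod 360
New hue = (22 -60) mod 360
= -38 mod 360
= 322°


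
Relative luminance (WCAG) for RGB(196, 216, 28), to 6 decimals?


Linearize each channel (sRGB transfer function): c = v/255; c_lin = c/12.92 if c ≤ 0.04045, else ((c+0.055)/1.055)^2.4
  R: 196/255 ≈ 0.768627 > 0.04045 → ((0.768627+0.055)/1.055)^2.4 ≈ 0.552011
  G: 216/255 ≈ 0.847059 > 0.04045 → ((0.847059+0.055)/1.055)^2.4 ≈ 0.686685
  B: 28/255 ≈ 0.109804 > 0.04045 → ((0.109804+0.055)/1.055)^2.4 ≈ 0.011612
R_lin = 0.552011, G_lin = 0.686685, B_lin = 0.011612
L = 0.2126×R + 0.7152×G + 0.0722×B
L = 0.2126×0.552011 + 0.7152×0.686685 + 0.0722×0.011612
L ≈ 0.609313


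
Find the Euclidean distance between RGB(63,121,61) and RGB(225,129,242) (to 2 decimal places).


d = √[(R₁-R₂)² + (G₁-G₂)² + (B₁-B₂)²]
d = √[(63-225)² + (121-129)² + (61-242)²]
d = √[26244 + 64 + 32761]
d = √59069
d ≈ 243.04


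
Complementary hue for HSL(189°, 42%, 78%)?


Complement = opposite side of color wheel = hue + 180°
H' = (189 + 180) mod 360 = 9°
S and L unchanged.
= HSL(9°, 42%, 78%)


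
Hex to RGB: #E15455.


E1 → 225 (R)
54 → 84 (G)
55 → 85 (B)
= RGB(225, 84, 85)


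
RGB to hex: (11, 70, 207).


R = 11 → 0B (hex)
G = 70 → 46 (hex)
B = 207 → CF (hex)
Hex = #0B46CF


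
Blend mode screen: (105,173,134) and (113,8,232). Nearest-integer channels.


Screen: C = 255 - (255-A)×(255-B)/255, rounded to nearest integer
R: 255 - (255-105)×(255-113)/255 = 255 - 21300/255 ≈ 255 - 83.529 = 171.471 → 171
G: 255 - (255-173)×(255-8)/255 = 255 - 20254/255 ≈ 255 - 79.427 = 175.573 → 176
B: 255 - (255-134)×(255-232)/255 = 255 - 2783/255 ≈ 255 - 10.914 = 244.086 → 244
= RGB(171, 176, 244)


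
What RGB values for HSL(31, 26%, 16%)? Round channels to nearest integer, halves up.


H=31°, S=0.26, L=0.16
C = (1-|2L-1|)×S = (1-|-0.68|)×0.26 = 0.0832
H' = H/60 = 31/60 ≈ 0.5167; X = C×(1-|H' mod 2 - 1|) ≈ 0.0430
m = L - C/2 = 0.16 - 0.0416 = 0.1184
Sector ⌊H'⌋ = 0 → (R',G',B') = (0.0832, ≈0.0430, 0.0)
RGB = ((R'+m)×255, (G'+m)×255, (B'+m)×255) = (51.408, 41.1536, 30.192)
Round half up → RGB(51, 41, 30)


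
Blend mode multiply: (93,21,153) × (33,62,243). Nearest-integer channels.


Multiply: C = A×B/255, rounded to nearest integer
R: 93×33/255 = 3069/255 ≈ 12.035 → 12
G: 21×62/255 = 1302/255 ≈ 5.106 → 5
B: 153×243/255 = 37179/255 ≈ 145.800 → 146
= RGB(12, 5, 146)


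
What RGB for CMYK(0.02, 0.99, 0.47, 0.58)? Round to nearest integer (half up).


R = 255 × (1-C) × (1-K) = 255 × 0.98 × 0.42 = 104.958 → 105
G = 255 × (1-M) × (1-K) = 255 × 0.01 × 0.42 = 1.071 → 1
B = 255 × (1-Y) × (1-K) = 255 × 0.53 × 0.42 = 56.763 → 57
= RGB(105, 1, 57)


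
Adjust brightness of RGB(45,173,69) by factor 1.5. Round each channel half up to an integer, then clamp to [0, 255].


Multiply each channel by 1.5, round half up, clamp to [0, 255]
R: 45×1.5 = 67.5 → round → 68
G: 173×1.5 = 259.5 → round → 260 → clamp → 255
B: 69×1.5 = 103.5 → round → 104
= RGB(68, 255, 104)


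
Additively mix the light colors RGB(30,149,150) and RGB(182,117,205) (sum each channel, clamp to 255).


Additive: each channel = min(255, C₁+C₂)
R: 30+182 = 212 → 212
G: 149+117 = 266 → 255
B: 150+205 = 355 → 255
= RGB(212, 255, 255)


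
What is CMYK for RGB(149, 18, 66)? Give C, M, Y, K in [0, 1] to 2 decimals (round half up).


R'=149/255≈0.5843, G'=18/255≈0.0706, B'=66/255≈0.2588
K = 1 - max(R',G',B') = 1 - 149/255 = 106/255 = 0.41568… → 0.42
(1-R'-K)/(1-K) simplifies to (max-R)/max with max = 149:
C = (149-149)/149 = 0/149 = 0 → 0.00
M = (149-18)/149 = 131/149 = 0.87919… → 0.88
Y = (149-66)/149 = 83/149 = 0.55704… → 0.56
= CMYK(0.00, 0.88, 0.56, 0.42)


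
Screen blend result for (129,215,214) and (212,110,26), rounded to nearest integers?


Screen: C = 255 - (255-A)×(255-B)/255, rounded to nearest integer
R: 255 - (255-129)×(255-212)/255 = 255 - 5418/255 ≈ 255 - 21.247 = 233.753 → 234
G: 255 - (255-215)×(255-110)/255 = 255 - 5800/255 ≈ 255 - 22.745 = 232.255 → 232
B: 255 - (255-214)×(255-26)/255 = 255 - 9389/255 ≈ 255 - 36.820 = 218.180 → 218
= RGB(234, 232, 218)


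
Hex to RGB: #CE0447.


CE → 206 (R)
04 → 4 (G)
47 → 71 (B)
= RGB(206, 4, 71)


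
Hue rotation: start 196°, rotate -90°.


New hue = (H + rotation) mod 360
New hue = (196 -90) mod 360
= 106 mod 360
= 106°


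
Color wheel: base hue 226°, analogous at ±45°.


Base hue: 226°
Left analog: (226 - 45) mod 360 = 181°
Right analog: (226 + 45) mod 360 = 271°
Analogous hues = 181° and 271°


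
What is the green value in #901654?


Color: #901654
R = 90 = 144
G = 16 = 22
B = 54 = 84
Green = 22


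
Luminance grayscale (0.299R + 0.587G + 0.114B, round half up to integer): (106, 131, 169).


Gray = 0.299×R + 0.587×G + 0.114×B
Gray = 0.299×106 + 0.587×131 + 0.114×169
Gray = 31.694 + 76.897 + 19.266
Gray = 127.857 → round half up → 128
Gray = 128


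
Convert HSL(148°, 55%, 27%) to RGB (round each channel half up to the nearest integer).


H=148°, S=0.55, L=0.27
C = (1-|2L-1|)×S = (1-|-0.46|)×0.55 = 0.297
H' = H/60 = 148/60 ≈ 2.4667; X = C×(1-|H' mod 2 - 1|) = 0.1386
m = L - C/2 = 0.27 - 0.1485 = 0.1215
Sector ⌊H'⌋ = 2 → (R',G',B') = (0.0, 0.297, 0.1386)
RGB = ((R'+m)×255, (G'+m)×255, (B'+m)×255) = (30.9825, 106.7175, 66.3255)
Round half up → RGB(31, 107, 66)


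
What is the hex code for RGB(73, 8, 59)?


R = 73 → 49 (hex)
G = 8 → 08 (hex)
B = 59 → 3B (hex)
Hex = #49083B


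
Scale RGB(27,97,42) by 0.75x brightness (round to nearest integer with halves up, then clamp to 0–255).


Multiply each channel by 0.75, round half up, clamp to [0, 255]
R: 27×0.75 = 20.25 → round → 20
G: 97×0.75 = 72.75 → round → 73
B: 42×0.75 = 31.5 → round → 32
= RGB(20, 73, 32)


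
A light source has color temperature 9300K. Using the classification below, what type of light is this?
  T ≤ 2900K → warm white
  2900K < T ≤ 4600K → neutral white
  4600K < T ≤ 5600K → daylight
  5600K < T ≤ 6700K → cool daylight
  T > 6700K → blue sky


Temperature: 9300K
9300K > 6700K → blue sky
Classification: blue sky


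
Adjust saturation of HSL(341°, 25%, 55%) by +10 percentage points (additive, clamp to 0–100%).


Original S = 25%
Adjustment = +10 percentage points
New S = 25 + (10) = 35
Clamp to [0, 100] → 35
= HSL(341°, 35%, 55%)


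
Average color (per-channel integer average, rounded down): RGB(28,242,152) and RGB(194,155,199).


Midpoint: each channel = ⌊(C₁+C₂)/2⌋
R: ⌊(28+194)/2⌋ = 111
G: ⌊(242+155)/2⌋ = 198
B: ⌊(152+199)/2⌋ = 175
= RGB(111, 198, 175)


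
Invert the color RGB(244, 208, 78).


Invert: (255-R, 255-G, 255-B)
R: 255-244 = 11
G: 255-208 = 47
B: 255-78 = 177
= RGB(11, 47, 177)


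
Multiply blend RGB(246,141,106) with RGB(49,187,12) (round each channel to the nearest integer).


Multiply: C = A×B/255, rounded to nearest integer
R: 246×49/255 = 12054/255 ≈ 47.271 → 47
G: 141×187/255 = 26367/255 ≈ 103.400 → 103
B: 106×12/255 = 1272/255 ≈ 4.988 → 5
= RGB(47, 103, 5)


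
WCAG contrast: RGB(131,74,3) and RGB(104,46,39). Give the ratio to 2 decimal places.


Linearize each sRGB channel c=v/255: c/12.92 if c ≤ 0.04045 else ((c+0.055)/1.055)^2.4
L = 0.2126×R_lin + 0.7152×G_lin + 0.0722×B_lin
Color 1 (131,74,3):
  R=131: 131/255≈0.5137 > 0.04045 → ((0.5137+0.055)/1.055)^2.4 ≈ 0.22697
  G=74: 74/255≈0.2902 > 0.04045 → ((0.2902+0.055)/1.055)^2.4 ≈ 0.06848
  B=3: 3/255≈0.0118 ≤ 0.04045 → 0.0118/12.92 ≈ 0.00091
  L1 = 0.2126×0.22697 + 0.7152×0.06848 + 0.0722×0.00091 ≈ 0.09729
Color 2 (104,46,39):
  R=104: 104/255≈0.4078 > 0.04045 → ((0.4078+0.055)/1.055)^2.4 ≈ 0.13843
  G=46: 46/255≈0.1804 > 0.04045 → ((0.1804+0.055)/1.055)^2.4 ≈ 0.02732
  B=39: 39/255≈0.1529 > 0.04045 → ((0.1529+0.055)/1.055)^2.4 ≈ 0.02029
  L2 = 0.2126×0.13843 + 0.7152×0.02732 + 0.0722×0.02029 ≈ 0.05044
Lighter = 0.09729, Darker = 0.05044
Ratio = (L_lighter + 0.05) / (L_darker + 0.05)
Ratio = (0.09729 + 0.05) / (0.05044 + 0.05) = 0.14729 / 0.10044 ≈ 1.4666
Ratio ≈ 1.47:1


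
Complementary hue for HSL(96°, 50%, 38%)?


Complement = opposite side of color wheel = hue + 180°
H' = (96 + 180) mod 360 = 276°
S and L unchanged.
= HSL(276°, 50%, 38%)


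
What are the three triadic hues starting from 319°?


Triadic: equally spaced at 120° intervals
H1 = 319°
H2 = (319 + 120) mod 360 = 79°
H3 = (319 + 240) mod 360 = 199°
Triadic = 319°, 79°, 199°


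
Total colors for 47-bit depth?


Colors = 2^bits = 2^47
= 140,737,488,355,328 colors


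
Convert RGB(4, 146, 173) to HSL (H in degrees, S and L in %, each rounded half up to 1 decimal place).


Normalize: R'=4/255≈0.0157, G'=146/255≈0.5725, B'=173/255≈0.6784
Max=173/255, Min=4/255, Δ=Max-Min=169/255
L = (Max+Min)/2 = (173+4)/510 = 177/510 = 0.34705… → L = 34.7%
L ≤ 0.5 → S = Δ/(Max+Min) = 169/(173+4) = 169/177 = 0.95480… → S = 95.5%
(the 1/255 factors cancel in S and H, so raw channel differences can be used)
Max is B' → H = 60 × ((R-G)/Δ + 4) = 60 × ((4-146)/169 + 4)
  -142/169 + 4 = -0.8402… + 4 = 3.1597…
  H = 60 × 3.1597… = 189.585…° → H = 189.6°
= HSL(189.6°, 95.5%, 34.7%)


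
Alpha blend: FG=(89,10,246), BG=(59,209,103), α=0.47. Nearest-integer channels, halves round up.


C = α×F + (1-α)×B, with 1-α = 0.53
R: 0.47×89 + 0.53×59 = 41.83 + 31.27 = 73.10 → 73
G: 0.47×10 + 0.53×209 = 4.70 + 110.77 = 115.47 → 115
B: 0.47×246 + 0.53×103 = 115.62 + 54.59 = 170.21 → 170
= RGB(73, 115, 170)


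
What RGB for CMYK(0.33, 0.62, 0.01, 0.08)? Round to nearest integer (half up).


R = 255 × (1-C) × (1-K) = 255 × 0.67 × 0.92 = 157.182 → 157
G = 255 × (1-M) × (1-K) = 255 × 0.38 × 0.92 = 89.148 → 89
B = 255 × (1-Y) × (1-K) = 255 × 0.99 × 0.92 = 232.254 → 232
= RGB(157, 89, 232)


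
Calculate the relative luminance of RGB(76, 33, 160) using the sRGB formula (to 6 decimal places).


Linearize each channel (sRGB transfer function): c = v/255; c_lin = c/12.92 if c ≤ 0.04045, else ((c+0.055)/1.055)^2.4
  R: 76/255 ≈ 0.298039 > 0.04045 → ((0.298039+0.055)/1.055)^2.4 ≈ 0.072272
  G: 33/255 ≈ 0.129412 > 0.04045 → ((0.129412+0.055)/1.055)^2.4 ≈ 0.015209
  B: 160/255 ≈ 0.627451 > 0.04045 → ((0.627451+0.055)/1.055)^2.4 ≈ 0.351533
R_lin = 0.072272, G_lin = 0.015209, B_lin = 0.351533
L = 0.2126×R + 0.7152×G + 0.0722×B
L = 0.2126×0.072272 + 0.7152×0.015209 + 0.0722×0.351533
L ≈ 0.051623


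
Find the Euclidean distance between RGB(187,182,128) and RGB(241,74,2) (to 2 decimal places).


d = √[(R₁-R₂)² + (G₁-G₂)² + (B₁-B₂)²]
d = √[(187-241)² + (182-74)² + (128-2)²]
d = √[2916 + 11664 + 15876]
d = √30456
d ≈ 174.52


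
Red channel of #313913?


Color: #313913
R = 31 = 49
G = 39 = 57
B = 13 = 19
Red = 49


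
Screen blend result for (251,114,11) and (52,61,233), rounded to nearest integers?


Screen: C = 255 - (255-A)×(255-B)/255, rounded to nearest integer
R: 255 - (255-251)×(255-52)/255 = 255 - 812/255 ≈ 255 - 3.184 = 251.816 → 252
G: 255 - (255-114)×(255-61)/255 = 255 - 27354/255 ≈ 255 - 107.271 = 147.729 → 148
B: 255 - (255-11)×(255-233)/255 = 255 - 5368/255 ≈ 255 - 21.051 = 233.949 → 234
= RGB(252, 148, 234)


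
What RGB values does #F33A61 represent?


F3 → 243 (R)
3A → 58 (G)
61 → 97 (B)
= RGB(243, 58, 97)


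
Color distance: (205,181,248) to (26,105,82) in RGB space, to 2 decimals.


d = √[(R₁-R₂)² + (G₁-G₂)² + (B₁-B₂)²]
d = √[(205-26)² + (181-105)² + (248-82)²]
d = √[32041 + 5776 + 27556]
d = √65373
d ≈ 255.68


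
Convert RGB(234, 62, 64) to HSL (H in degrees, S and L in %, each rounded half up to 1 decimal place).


Normalize: R'=234/255≈0.9176, G'=62/255≈0.2431, B'=64/255≈0.2510
Max=234/255, Min=62/255, Δ=Max-Min=172/255
L = (Max+Min)/2 = (234+62)/510 = 296/510 = 0.58039… → L = 58.0%
L > 0.5 → S = Δ/(2-Max-Min) = 172/(510-234-62) = 172/214 = 0.80373… → S = 80.4%
(the 1/255 factors cancel in S and H, so raw channel differences can be used)
Max is R' → H = 60 × (((G-B)/Δ) mod 6) = 60 × (((62-64)/172) mod 6)
  (-2)/172 = -0.0116…; negative, so add 6 → 5.9883…
  H = 60 × 5.9883… = 359.302…° → H = 359.3°
= HSL(359.3°, 80.4%, 58.0%)


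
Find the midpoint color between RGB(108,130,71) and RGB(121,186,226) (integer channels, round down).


Midpoint: each channel = ⌊(C₁+C₂)/2⌋
R: ⌊(108+121)/2⌋ = 114
G: ⌊(130+186)/2⌋ = 158
B: ⌊(71+226)/2⌋ = 148
= RGB(114, 158, 148)


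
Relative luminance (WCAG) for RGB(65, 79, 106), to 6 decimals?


Linearize each channel (sRGB transfer function): c = v/255; c_lin = c/12.92 if c ≤ 0.04045, else ((c+0.055)/1.055)^2.4
  R: 65/255 ≈ 0.254902 > 0.04045 → ((0.254902+0.055)/1.055)^2.4 ≈ 0.052861
  G: 79/255 ≈ 0.309804 > 0.04045 → ((0.309804+0.055)/1.055)^2.4 ≈ 0.078187
  B: 106/255 ≈ 0.415686 > 0.04045 → ((0.415686+0.055)/1.055)^2.4 ≈ 0.144128
R_lin = 0.052861, G_lin = 0.078187, B_lin = 0.144128
L = 0.2126×R + 0.7152×G + 0.0722×B
L = 0.2126×0.052861 + 0.7152×0.078187 + 0.0722×0.144128
L ≈ 0.077564


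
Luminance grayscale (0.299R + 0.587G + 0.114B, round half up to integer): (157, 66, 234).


Gray = 0.299×R + 0.587×G + 0.114×B
Gray = 0.299×157 + 0.587×66 + 0.114×234
Gray = 46.943 + 38.742 + 26.676
Gray = 112.361 → round half up → 112
Gray = 112


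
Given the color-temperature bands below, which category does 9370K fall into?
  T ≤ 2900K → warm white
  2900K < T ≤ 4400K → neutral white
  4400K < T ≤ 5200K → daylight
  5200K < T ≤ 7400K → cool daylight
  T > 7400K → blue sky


Temperature: 9370K
9370K > 7400K → blue sky
Classification: blue sky


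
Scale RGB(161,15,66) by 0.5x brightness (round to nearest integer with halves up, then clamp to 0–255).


Multiply each channel by 0.5, round half up, clamp to [0, 255]
R: 161×0.5 = 80.5 → round → 81
G: 15×0.5 = 7.5 → round → 8
B: 66×0.5 = 33
= RGB(81, 8, 33)


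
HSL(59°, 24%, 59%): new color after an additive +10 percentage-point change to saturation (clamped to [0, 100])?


Original S = 24%
Adjustment = +10 percentage points
New S = 24 + (10) = 34
Clamp to [0, 100] → 34
= HSL(59°, 34%, 59%)


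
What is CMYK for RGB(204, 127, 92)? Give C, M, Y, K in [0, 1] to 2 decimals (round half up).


R'=204/255≈0.8000, G'=127/255≈0.4980, B'=92/255≈0.3608
K = 1 - max(R',G',B') = 1 - 204/255 = 51/255 = 0.2 → 0.20
(1-R'-K)/(1-K) simplifies to (max-R)/max with max = 204:
C = (204-204)/204 = 0/204 = 0 → 0.00
M = (204-127)/204 = 77/204 = 0.37745… → 0.38
Y = (204-92)/204 = 112/204 = 0.54901… → 0.55
= CMYK(0.00, 0.38, 0.55, 0.20)


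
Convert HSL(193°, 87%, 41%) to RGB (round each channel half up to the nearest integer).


H=193°, S=0.87, L=0.41
C = (1-|2L-1|)×S = (1-|-0.18|)×0.87 = 0.7134
H' = H/60 = 193/60 ≈ 3.2167; X = C×(1-|H' mod 2 - 1|) = 0.55883
m = L - C/2 = 0.41 - 0.3567 = 0.0533
Sector ⌊H'⌋ = 3 → (R',G',B') = (0.0, 0.55883, 0.7134)
RGB = ((R'+m)×255, (G'+m)×255, (B'+m)×255) = (13.5915, 156.09315, 195.5085)
Round half up → RGB(14, 156, 196)


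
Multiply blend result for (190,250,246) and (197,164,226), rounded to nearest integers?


Multiply: C = A×B/255, rounded to nearest integer
R: 190×197/255 = 37430/255 ≈ 146.784 → 147
G: 250×164/255 = 41000/255 ≈ 160.784 → 161
B: 246×226/255 = 55596/255 ≈ 218.024 → 218
= RGB(147, 161, 218)


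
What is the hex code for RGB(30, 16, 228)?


R = 30 → 1E (hex)
G = 16 → 10 (hex)
B = 228 → E4 (hex)
Hex = #1E10E4


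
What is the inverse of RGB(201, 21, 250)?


Invert: (255-R, 255-G, 255-B)
R: 255-201 = 54
G: 255-21 = 234
B: 255-250 = 5
= RGB(54, 234, 5)


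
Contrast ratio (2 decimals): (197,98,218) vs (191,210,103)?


Linearize each sRGB channel c=v/255: c/12.92 if c ≤ 0.04045 else ((c+0.055)/1.055)^2.4
L = 0.2126×R_lin + 0.7152×G_lin + 0.0722×B_lin
Color 1 (197,98,218):
  R=197: 197/255≈0.7725 > 0.04045 → ((0.7725+0.055)/1.055)^2.4 ≈ 0.55834
  G=98: 98/255≈0.3843 > 0.04045 → ((0.3843+0.055)/1.055)^2.4 ≈ 0.12214
  B=218: 218/255≈0.8549 > 0.04045 → ((0.8549+0.055)/1.055)^2.4 ≈ 0.70110
  L1 = 0.2126×0.55834 + 0.7152×0.12214 + 0.0722×0.70110 ≈ 0.25668
Color 2 (191,210,103):
  R=191: 191/255≈0.7490 > 0.04045 → ((0.7490+0.055)/1.055)^2.4 ≈ 0.52100
  G=210: 210/255≈0.8235 > 0.04045 → ((0.8235+0.055)/1.055)^2.4 ≈ 0.64448
  B=103: 103/255≈0.4039 > 0.04045 → ((0.4039+0.055)/1.055)^2.4 ≈ 0.13563
  L2 = 0.2126×0.52100 + 0.7152×0.64448 + 0.0722×0.13563 ≈ 0.58149
Lighter = 0.58149, Darker = 0.25668
Ratio = (L_lighter + 0.05) / (L_darker + 0.05)
Ratio = (0.58149 + 0.05) / (0.25668 + 0.05) = 0.63149 / 0.30668 ≈ 2.0591
Ratio ≈ 2.06:1


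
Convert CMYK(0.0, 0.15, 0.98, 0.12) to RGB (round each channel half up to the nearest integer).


R = 255 × (1-C) × (1-K) = 255 × 1.00 × 0.88 = 224.4 → 224
G = 255 × (1-M) × (1-K) = 255 × 0.85 × 0.88 = 190.74 → 191
B = 255 × (1-Y) × (1-K) = 255 × 0.02 × 0.88 = 4.488 → 4
= RGB(224, 191, 4)


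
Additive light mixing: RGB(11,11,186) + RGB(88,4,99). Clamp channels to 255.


Additive: each channel = min(255, C₁+C₂)
R: 11+88 = 99 → 99
G: 11+4 = 15 → 15
B: 186+99 = 285 → 255
= RGB(99, 15, 255)


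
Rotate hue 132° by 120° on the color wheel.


New hue = (H + rotation) mod 360
New hue = (132 + 120) mod 360
= 252 mod 360
= 252°


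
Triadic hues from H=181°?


Triadic: equally spaced at 120° intervals
H1 = 181°
H2 = (181 + 120) mod 360 = 301°
H3 = (181 + 240) mod 360 = 61°
Triadic = 181°, 301°, 61°


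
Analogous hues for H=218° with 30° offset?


Base hue: 218°
Left analog: (218 - 30) mod 360 = 188°
Right analog: (218 + 30) mod 360 = 248°
Analogous hues = 188° and 248°


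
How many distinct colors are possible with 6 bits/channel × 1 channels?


Total bits = 6 bits/channel × 1 channels = 6 bits
Distinct colors = 2^6
= 64 colors


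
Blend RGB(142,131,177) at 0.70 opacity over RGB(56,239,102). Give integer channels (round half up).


C = α×F + (1-α)×B, with 1-α = 0.30
R: 0.70×142 + 0.30×56 = 99.40 + 16.80 = 116.20 → 116
G: 0.70×131 + 0.30×239 = 91.70 + 71.70 = 163.40 → 163
B: 0.70×177 + 0.30×102 = 123.90 + 30.60 = 154.50 → 155
= RGB(116, 163, 155)


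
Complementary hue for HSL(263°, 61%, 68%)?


Complement = opposite side of color wheel = hue + 180°
H' = (263 + 180) mod 360 = 83°
S and L unchanged.
= HSL(83°, 61%, 68%)


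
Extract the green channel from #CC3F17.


Color: #CC3F17
R = CC = 204
G = 3F = 63
B = 17 = 23
Green = 63


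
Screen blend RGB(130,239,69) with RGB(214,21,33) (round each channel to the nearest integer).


Screen: C = 255 - (255-A)×(255-B)/255, rounded to nearest integer
R: 255 - (255-130)×(255-214)/255 = 255 - 5125/255 ≈ 255 - 20.098 = 234.902 → 235
G: 255 - (255-239)×(255-21)/255 = 255 - 3744/255 ≈ 255 - 14.682 = 240.318 → 240
B: 255 - (255-69)×(255-33)/255 = 255 - 41292/255 ≈ 255 - 161.929 = 93.071 → 93
= RGB(235, 240, 93)


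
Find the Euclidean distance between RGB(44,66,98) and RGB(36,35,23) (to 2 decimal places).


d = √[(R₁-R₂)² + (G₁-G₂)² + (B₁-B₂)²]
d = √[(44-36)² + (66-35)² + (98-23)²]
d = √[64 + 961 + 5625]
d = √6650
d ≈ 81.55


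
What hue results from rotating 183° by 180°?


New hue = (H + rotation) mod 360
New hue = (183 + 180) mod 360
= 363 mod 360
= 3°


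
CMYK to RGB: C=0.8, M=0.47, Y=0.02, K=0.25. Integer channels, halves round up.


R = 255 × (1-C) × (1-K) = 255 × 0.20 × 0.75 = 38.25 → 38
G = 255 × (1-M) × (1-K) = 255 × 0.53 × 0.75 = 101.3625 → 101
B = 255 × (1-Y) × (1-K) = 255 × 0.98 × 0.75 = 187.425 → 187
= RGB(38, 101, 187)


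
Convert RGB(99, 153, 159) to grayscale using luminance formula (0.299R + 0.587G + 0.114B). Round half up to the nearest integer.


Gray = 0.299×R + 0.587×G + 0.114×B
Gray = 0.299×99 + 0.587×153 + 0.114×159
Gray = 29.601 + 89.811 + 18.126
Gray = 137.538 → round half up → 138
Gray = 138


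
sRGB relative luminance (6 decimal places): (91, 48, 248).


Linearize each channel (sRGB transfer function): c = v/255; c_lin = c/12.92 if c ≤ 0.04045, else ((c+0.055)/1.055)^2.4
  R: 91/255 ≈ 0.356863 > 0.04045 → ((0.356863+0.055)/1.055)^2.4 ≈ 0.104616
  G: 48/255 ≈ 0.188235 > 0.04045 → ((0.188235+0.055)/1.055)^2.4 ≈ 0.029557
  B: 248/255 ≈ 0.972549 > 0.04045 → ((0.972549+0.055)/1.055)^2.4 ≈ 0.938686
R_lin = 0.104616, G_lin = 0.029557, B_lin = 0.938686
L = 0.2126×R + 0.7152×G + 0.0722×B
L = 0.2126×0.104616 + 0.7152×0.029557 + 0.0722×0.938686
L ≈ 0.111154


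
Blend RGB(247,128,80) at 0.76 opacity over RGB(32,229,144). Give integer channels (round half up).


C = α×F + (1-α)×B, with 1-α = 0.24
R: 0.76×247 + 0.24×32 = 187.72 + 7.68 = 195.40 → 195
G: 0.76×128 + 0.24×229 = 97.28 + 54.96 = 152.24 → 152
B: 0.76×80 + 0.24×144 = 60.80 + 34.56 = 95.36 → 95
= RGB(195, 152, 95)


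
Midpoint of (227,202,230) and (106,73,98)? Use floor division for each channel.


Midpoint: each channel = ⌊(C₁+C₂)/2⌋
R: ⌊(227+106)/2⌋ = 166
G: ⌊(202+73)/2⌋ = 137
B: ⌊(230+98)/2⌋ = 164
= RGB(166, 137, 164)


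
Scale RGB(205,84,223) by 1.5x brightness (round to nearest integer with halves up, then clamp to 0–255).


Multiply each channel by 1.5, round half up, clamp to [0, 255]
R: 205×1.5 = 307.5 → round → 308 → clamp → 255
G: 84×1.5 = 126
B: 223×1.5 = 334.5 → round → 335 → clamp → 255
= RGB(255, 126, 255)


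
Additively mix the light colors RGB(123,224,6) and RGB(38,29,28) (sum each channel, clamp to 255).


Additive: each channel = min(255, C₁+C₂)
R: 123+38 = 161 → 161
G: 224+29 = 253 → 253
B: 6+28 = 34 → 34
= RGB(161, 253, 34)


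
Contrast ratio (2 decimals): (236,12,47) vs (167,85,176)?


Linearize each sRGB channel c=v/255: c/12.92 if c ≤ 0.04045 else ((c+0.055)/1.055)^2.4
L = 0.2126×R_lin + 0.7152×G_lin + 0.0722×B_lin
Color 1 (236,12,47):
  R=236: 236/255≈0.9255 > 0.04045 → ((0.9255+0.055)/1.055)^2.4 ≈ 0.83880
  G=12: 12/255≈0.0471 > 0.04045 → ((0.0471+0.055)/1.055)^2.4 ≈ 0.00368
  B=47: 47/255≈0.1843 > 0.04045 → ((0.1843+0.055)/1.055)^2.4 ≈ 0.02843
  L1 = 0.2126×0.83880 + 0.7152×0.00368 + 0.0722×0.02843 ≈ 0.18301
Color 2 (167,85,176):
  R=167: 167/255≈0.6549 > 0.04045 → ((0.6549+0.055)/1.055)^2.4 ≈ 0.38643
  G=85: 85/255≈0.3333 > 0.04045 → ((0.3333+0.055)/1.055)^2.4 ≈ 0.09084
  B=176: 176/255≈0.6902 > 0.04045 → ((0.6902+0.055)/1.055)^2.4 ≈ 0.43415
  L2 = 0.2126×0.38643 + 0.7152×0.09084 + 0.0722×0.43415 ≈ 0.17847
Lighter = 0.18301, Darker = 0.17847
Ratio = (L_lighter + 0.05) / (L_darker + 0.05)
Ratio = (0.18301 + 0.05) / (0.17847 + 0.05) = 0.23301 / 0.22847 ≈ 1.0199
Ratio ≈ 1.02:1


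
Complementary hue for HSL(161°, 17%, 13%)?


Complement = opposite side of color wheel = hue + 180°
H' = (161 + 180) mod 360 = 341°
S and L unchanged.
= HSL(341°, 17%, 13%)


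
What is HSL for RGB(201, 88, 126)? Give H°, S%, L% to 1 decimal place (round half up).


Normalize: R'=201/255≈0.7882, G'=88/255≈0.3451, B'=126/255≈0.4941
Max=201/255, Min=88/255, Δ=Max-Min=113/255
L = (Max+Min)/2 = (201+88)/510 = 289/510 = 0.56666… → L = 56.7%
L > 0.5 → S = Δ/(2-Max-Min) = 113/(510-201-88) = 113/221 = 0.51131… → S = 51.1%
(the 1/255 factors cancel in S and H, so raw channel differences can be used)
Max is R' → H = 60 × (((G-B)/Δ) mod 6) = 60 × (((88-126)/113) mod 6)
  (-38)/113 = -0.3362…; negative, so add 6 → 5.6637…
  H = 60 × 5.6637… = 339.823…° → H = 339.8°
= HSL(339.8°, 51.1%, 56.7%)


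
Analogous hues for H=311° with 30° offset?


Base hue: 311°
Left analog: (311 - 30) mod 360 = 281°
Right analog: (311 + 30) mod 360 = 341°
Analogous hues = 281° and 341°


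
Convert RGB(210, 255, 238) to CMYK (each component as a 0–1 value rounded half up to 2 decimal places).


R'=210/255≈0.8235, G'=255/255≈1.0000, B'=238/255≈0.9333
K = 1 - max(R',G',B') = 1 - 255/255 = 0/255 = 0 → 0.00
(1-R'-K)/(1-K) simplifies to (max-R)/max with max = 255:
C = (255-210)/255 = 45/255 = 0.17647… → 0.18
M = (255-255)/255 = 0/255 = 0 → 0.00
Y = (255-238)/255 = 17/255 = 0.06666… → 0.07
= CMYK(0.18, 0.00, 0.07, 0.00)


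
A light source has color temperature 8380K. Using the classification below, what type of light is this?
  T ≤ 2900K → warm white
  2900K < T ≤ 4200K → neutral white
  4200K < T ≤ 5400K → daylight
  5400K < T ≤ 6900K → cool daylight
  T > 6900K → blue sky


Temperature: 8380K
8380K > 6900K → blue sky
Classification: blue sky


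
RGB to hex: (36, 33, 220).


R = 36 → 24 (hex)
G = 33 → 21 (hex)
B = 220 → DC (hex)
Hex = #2421DC


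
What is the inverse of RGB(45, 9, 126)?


Invert: (255-R, 255-G, 255-B)
R: 255-45 = 210
G: 255-9 = 246
B: 255-126 = 129
= RGB(210, 246, 129)


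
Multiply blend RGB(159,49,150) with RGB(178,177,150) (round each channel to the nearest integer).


Multiply: C = A×B/255, rounded to nearest integer
R: 159×178/255 = 28302/255 ≈ 110.988 → 111
G: 49×177/255 = 8673/255 ≈ 34.012 → 34
B: 150×150/255 = 22500/255 ≈ 88.235 → 88
= RGB(111, 34, 88)


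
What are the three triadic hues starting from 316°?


Triadic: equally spaced at 120° intervals
H1 = 316°
H2 = (316 + 120) mod 360 = 76°
H3 = (316 + 240) mod 360 = 196°
Triadic = 316°, 76°, 196°


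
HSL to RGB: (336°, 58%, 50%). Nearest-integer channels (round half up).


H=336°, S=0.58, L=0.50
C = (1-|2L-1|)×S = (1-|0.00|)×0.58 = 0.58
H' = H/60 = 336/60 ≈ 5.6000; X = C×(1-|H' mod 2 - 1|) = 0.232
m = L - C/2 = 0.50 - 0.29 = 0.21
Sector ⌊H'⌋ = 5 → (R',G',B') = (0.58, 0.0, 0.232)
RGB = ((R'+m)×255, (G'+m)×255, (B'+m)×255) = (201.45, 53.55, 112.71)
Round half up → RGB(201, 54, 113)


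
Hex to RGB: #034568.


03 → 3 (R)
45 → 69 (G)
68 → 104 (B)
= RGB(3, 69, 104)


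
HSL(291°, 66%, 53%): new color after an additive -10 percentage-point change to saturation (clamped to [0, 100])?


Original S = 66%
Adjustment = -10 percentage points
New S = 66 + (-10) = 56
Clamp to [0, 100] → 56
= HSL(291°, 56%, 53%)


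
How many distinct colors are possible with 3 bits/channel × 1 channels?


Total bits = 3 bits/channel × 1 channels = 3 bits
Distinct colors = 2^3
= 8 colors


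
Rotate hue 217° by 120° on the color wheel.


New hue = (H + rotation) mod 360
New hue = (217 + 120) mod 360
= 337 mod 360
= 337°


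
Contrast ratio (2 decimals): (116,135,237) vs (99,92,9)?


Linearize each sRGB channel c=v/255: c/12.92 if c ≤ 0.04045 else ((c+0.055)/1.055)^2.4
L = 0.2126×R_lin + 0.7152×G_lin + 0.0722×B_lin
Color 1 (116,135,237):
  R=116: 116/255≈0.4549 > 0.04045 → ((0.4549+0.055)/1.055)^2.4 ≈ 0.17465
  G=135: 135/255≈0.5294 > 0.04045 → ((0.5294+0.055)/1.055)^2.4 ≈ 0.24228
  B=237: 237/255≈0.9294 > 0.04045 → ((0.9294+0.055)/1.055)^2.4 ≈ 0.84687
  L1 = 0.2126×0.17465 + 0.7152×0.24228 + 0.0722×0.84687 ≈ 0.27155
Color 2 (99,92,9):
  R=99: 99/255≈0.3882 > 0.04045 → ((0.3882+0.055)/1.055)^2.4 ≈ 0.12477
  G=92: 92/255≈0.3608 > 0.04045 → ((0.3608+0.055)/1.055)^2.4 ≈ 0.10702
  B=9: 9/255≈0.0353 ≤ 0.04045 → 0.0353/12.92 ≈ 0.00273
  L2 = 0.2126×0.12477 + 0.7152×0.10702 + 0.0722×0.00273 ≈ 0.10327
Lighter = 0.27155, Darker = 0.10327
Ratio = (L_lighter + 0.05) / (L_darker + 0.05)
Ratio = (0.27155 + 0.05) / (0.10327 + 0.05) = 0.32155 / 0.15327 ≈ 2.0980
Ratio ≈ 2.10:1


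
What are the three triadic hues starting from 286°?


Triadic: equally spaced at 120° intervals
H1 = 286°
H2 = (286 + 120) mod 360 = 46°
H3 = (286 + 240) mod 360 = 166°
Triadic = 286°, 46°, 166°


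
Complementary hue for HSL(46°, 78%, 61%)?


Complement = opposite side of color wheel = hue + 180°
H' = (46 + 180) mod 360 = 226°
S and L unchanged.
= HSL(226°, 78%, 61%)


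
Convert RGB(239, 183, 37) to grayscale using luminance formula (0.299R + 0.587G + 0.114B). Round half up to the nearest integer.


Gray = 0.299×R + 0.587×G + 0.114×B
Gray = 0.299×239 + 0.587×183 + 0.114×37
Gray = 71.461 + 107.421 + 4.218
Gray = 183.100 → round half up → 183
Gray = 183


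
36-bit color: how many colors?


Colors = 2^bits = 2^36
= 68,719,476,736 colors


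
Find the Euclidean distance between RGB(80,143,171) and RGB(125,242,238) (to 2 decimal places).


d = √[(R₁-R₂)² + (G₁-G₂)² + (B₁-B₂)²]
d = √[(80-125)² + (143-242)² + (171-238)²]
d = √[2025 + 9801 + 4489]
d = √16315
d ≈ 127.73


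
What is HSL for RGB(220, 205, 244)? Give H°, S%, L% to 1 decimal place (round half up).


Normalize: R'=220/255≈0.8627, G'=205/255≈0.8039, B'=244/255≈0.9569
Max=244/255, Min=205/255, Δ=Max-Min=39/255
L = (Max+Min)/2 = (244+205)/510 = 449/510 = 0.88039… → L = 88.0%
L > 0.5 → S = Δ/(2-Max-Min) = 39/(510-244-205) = 39/61 = 0.63934… → S = 63.9%
(the 1/255 factors cancel in S and H, so raw channel differences can be used)
Max is B' → H = 60 × ((R-G)/Δ + 4) = 60 × ((220-205)/39 + 4)
  15/39 + 4 = 0.3846… + 4 = 4.3846…
  H = 60 × 4.3846… = 263.076…° → H = 263.1°
= HSL(263.1°, 63.9%, 88.0%)


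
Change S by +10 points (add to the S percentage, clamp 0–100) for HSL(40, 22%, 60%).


Original S = 22%
Adjustment = +10 percentage points
New S = 22 + (10) = 32
Clamp to [0, 100] → 32
= HSL(40°, 32%, 60%)


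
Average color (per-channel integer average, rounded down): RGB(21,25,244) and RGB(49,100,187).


Midpoint: each channel = ⌊(C₁+C₂)/2⌋
R: ⌊(21+49)/2⌋ = 35
G: ⌊(25+100)/2⌋ = 62
B: ⌊(244+187)/2⌋ = 215
= RGB(35, 62, 215)


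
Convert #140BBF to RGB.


14 → 20 (R)
0B → 11 (G)
BF → 191 (B)
= RGB(20, 11, 191)


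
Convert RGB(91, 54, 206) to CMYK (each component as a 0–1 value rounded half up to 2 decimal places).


R'=91/255≈0.3569, G'=54/255≈0.2118, B'=206/255≈0.8078
K = 1 - max(R',G',B') = 1 - 206/255 = 49/255 = 0.19215… → 0.19
(1-R'-K)/(1-K) simplifies to (max-R)/max with max = 206:
C = (206-91)/206 = 115/206 = 0.55825… → 0.56
M = (206-54)/206 = 152/206 = 0.73786… → 0.74
Y = (206-206)/206 = 0/206 = 0 → 0.00
= CMYK(0.56, 0.74, 0.00, 0.19)


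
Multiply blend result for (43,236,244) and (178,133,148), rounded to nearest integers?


Multiply: C = A×B/255, rounded to nearest integer
R: 43×178/255 = 7654/255 ≈ 30.016 → 30
G: 236×133/255 = 31388/255 ≈ 123.090 → 123
B: 244×148/255 = 36112/255 ≈ 141.616 → 142
= RGB(30, 123, 142)


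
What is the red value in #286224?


Color: #286224
R = 28 = 40
G = 62 = 98
B = 24 = 36
Red = 40


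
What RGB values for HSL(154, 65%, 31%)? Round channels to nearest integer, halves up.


H=154°, S=0.65, L=0.31
C = (1-|2L-1|)×S = (1-|-0.38|)×0.65 = 0.403
H' = H/60 = 154/60 ≈ 2.5667; X = C×(1-|H' mod 2 - 1|) ≈ 0.2284
m = L - C/2 = 0.31 - 0.2015 = 0.1085
Sector ⌊H'⌋ = 2 → (R',G',B') = (0.0, 0.403, ≈0.2284)
RGB = ((R'+m)×255, (G'+m)×255, (B'+m)×255) = (27.6675, 130.4325, 85.901)
Round half up → RGB(28, 130, 86)


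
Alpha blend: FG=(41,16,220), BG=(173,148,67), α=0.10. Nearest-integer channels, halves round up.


C = α×F + (1-α)×B, with 1-α = 0.90
R: 0.10×41 + 0.90×173 = 4.10 + 155.70 = 159.80 → 160
G: 0.10×16 + 0.90×148 = 1.60 + 133.20 = 134.80 → 135
B: 0.10×220 + 0.90×67 = 22.00 + 60.30 = 82.30 → 82
= RGB(160, 135, 82)


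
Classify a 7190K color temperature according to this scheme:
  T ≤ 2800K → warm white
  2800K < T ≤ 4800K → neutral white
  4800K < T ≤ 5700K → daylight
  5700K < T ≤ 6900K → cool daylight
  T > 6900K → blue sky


Temperature: 7190K
7190K > 6900K → blue sky
Classification: blue sky


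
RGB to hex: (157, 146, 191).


R = 157 → 9D (hex)
G = 146 → 92 (hex)
B = 191 → BF (hex)
Hex = #9D92BF


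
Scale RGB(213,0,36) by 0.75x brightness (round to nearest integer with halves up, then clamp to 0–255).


Multiply each channel by 0.75, round half up, clamp to [0, 255]
R: 213×0.75 = 159.75 → round → 160
G: 0×0.75 = 0
B: 36×0.75 = 27
= RGB(160, 0, 27)


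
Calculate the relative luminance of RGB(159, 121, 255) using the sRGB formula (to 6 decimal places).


Linearize each channel (sRGB transfer function): c = v/255; c_lin = c/12.92 if c ≤ 0.04045, else ((c+0.055)/1.055)^2.4
  R: 159/255 ≈ 0.623529 > 0.04045 → ((0.623529+0.055)/1.055)^2.4 ≈ 0.346704
  G: 121/255 ≈ 0.474510 > 0.04045 → ((0.474510+0.055)/1.055)^2.4 ≈ 0.191202
  B: 255/255 ≈ 1.000000 > 0.04045 → ((1.000000+0.055)/1.055)^2.4 ≈ 1.000000
R_lin = 0.346704, G_lin = 0.191202, B_lin = 1.000000
L = 0.2126×R + 0.7152×G + 0.0722×B
L = 0.2126×0.346704 + 0.7152×0.191202 + 0.0722×1.000000
L ≈ 0.282657


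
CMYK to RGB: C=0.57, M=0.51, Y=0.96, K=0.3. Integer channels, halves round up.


R = 255 × (1-C) × (1-K) = 255 × 0.43 × 0.70 = 76.755 → 77
G = 255 × (1-M) × (1-K) = 255 × 0.49 × 0.70 = 87.465 → 87
B = 255 × (1-Y) × (1-K) = 255 × 0.04 × 0.70 = 7.14 → 7
= RGB(77, 87, 7)


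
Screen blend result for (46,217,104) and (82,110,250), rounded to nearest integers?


Screen: C = 255 - (255-A)×(255-B)/255, rounded to nearest integer
R: 255 - (255-46)×(255-82)/255 = 255 - 36157/255 ≈ 255 - 141.792 = 113.208 → 113
G: 255 - (255-217)×(255-110)/255 = 255 - 5510/255 ≈ 255 - 21.608 = 233.392 → 233
B: 255 - (255-104)×(255-250)/255 = 255 - 755/255 ≈ 255 - 2.961 = 252.039 → 252
= RGB(113, 233, 252)


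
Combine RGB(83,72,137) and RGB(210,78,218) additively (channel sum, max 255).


Additive: each channel = min(255, C₁+C₂)
R: 83+210 = 293 → 255
G: 72+78 = 150 → 150
B: 137+218 = 355 → 255
= RGB(255, 150, 255)


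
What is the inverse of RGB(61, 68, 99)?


Invert: (255-R, 255-G, 255-B)
R: 255-61 = 194
G: 255-68 = 187
B: 255-99 = 156
= RGB(194, 187, 156)


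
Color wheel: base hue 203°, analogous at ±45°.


Base hue: 203°
Left analog: (203 - 45) mod 360 = 158°
Right analog: (203 + 45) mod 360 = 248°
Analogous hues = 158° and 248°


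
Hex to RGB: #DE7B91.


DE → 222 (R)
7B → 123 (G)
91 → 145 (B)
= RGB(222, 123, 145)
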